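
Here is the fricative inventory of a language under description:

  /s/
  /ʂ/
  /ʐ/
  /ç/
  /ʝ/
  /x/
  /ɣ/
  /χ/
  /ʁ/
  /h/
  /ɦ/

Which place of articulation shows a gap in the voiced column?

alveolar

place of articulation  voiceless  voiced  
alveolar          s         —       
retroflex         ʂ         ʐ       
palatal           ç         ʝ       
velar             x         ɣ       
uvular            χ         ʁ       
glottal           h         ɦ       
Every place of articulation has a voiced member except alveolar, where /z/ would be expected.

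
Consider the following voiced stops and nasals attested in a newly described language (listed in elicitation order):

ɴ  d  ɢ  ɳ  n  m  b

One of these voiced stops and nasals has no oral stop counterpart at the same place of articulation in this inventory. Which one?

/ɳ/

Bilabial: /b/ ~ /m/
Alveolar: /d/ ~ /n/
Uvular: /ɢ/ ~ /ɴ/
Retroflex: only /ɳ/ (nasal); no oral stop partner.
So /ɳ/ is the unpaired segment.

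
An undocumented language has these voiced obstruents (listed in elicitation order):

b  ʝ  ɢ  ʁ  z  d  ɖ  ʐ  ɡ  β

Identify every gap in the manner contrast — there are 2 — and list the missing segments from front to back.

place of articulation  stop      fricative
bilabial          b         β       
alveolar          d         z       
retroflex         ɖ         ʐ       
palatal           —         ʝ       
velar             ɡ         —       
uvular            ɢ         ʁ       
Gaps, from front to back: palatal lacks stop (/ɟ/); velar lacks fricative (/ɣ/).

/ɟ/, /ɣ/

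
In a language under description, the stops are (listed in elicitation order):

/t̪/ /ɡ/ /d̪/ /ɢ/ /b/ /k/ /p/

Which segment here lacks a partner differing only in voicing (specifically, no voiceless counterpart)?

/ɢ/

Bilabial: /p/ ~ /b/
Dental: /t̪/ ~ /d̪/
Velar: /k/ ~ /ɡ/
Uvular: only /ɢ/ (voiced); no voiceless partner.
So /ɢ/ is the unpaired segment.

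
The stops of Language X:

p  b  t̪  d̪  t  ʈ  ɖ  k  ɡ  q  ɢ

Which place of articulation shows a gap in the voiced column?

bilabial: voiceless /p/, voiced /b/.
dental: voiceless /t̪/, voiced /d̪/.
alveolar: voiceless /t/, voiced —.
retroflex: voiceless /ʈ/, voiced /ɖ/.
velar: voiceless /k/, voiced /ɡ/.
uvular: voiceless /q/, voiced /ɢ/.
Every place of articulation has a voiced member except alveolar, where /d/ would be expected.

alveolar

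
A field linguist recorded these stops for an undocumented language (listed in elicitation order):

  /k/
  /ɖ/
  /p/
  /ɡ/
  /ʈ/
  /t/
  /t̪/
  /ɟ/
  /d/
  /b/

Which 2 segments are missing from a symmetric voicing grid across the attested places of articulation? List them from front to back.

bilabial: voiceless /p/, voiced /b/.
dental: voiceless /t̪/, voiced —.
alveolar: voiceless /t/, voiced /d/.
retroflex: voiceless /ʈ/, voiced /ɖ/.
palatal: voiceless —, voiced /ɟ/.
velar: voiceless /k/, voiced /ɡ/.
Gaps, from front to back: dental lacks voiced (/d̪/); palatal lacks voiceless (/c/).

/d̪/, /c/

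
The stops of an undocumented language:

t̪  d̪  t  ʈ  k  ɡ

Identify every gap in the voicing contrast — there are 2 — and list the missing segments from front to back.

/d/, /ɖ/

Voiceless: /t̪/ (dental), /t/ (alveolar), /ʈ/ (retroflex), /k/ (velar).
Voiced: /d̪/ (dental), /ɡ/ (velar).
Gaps, from front to back: alveolar lacks voiced (/d/); retroflex lacks voiced (/ɖ/).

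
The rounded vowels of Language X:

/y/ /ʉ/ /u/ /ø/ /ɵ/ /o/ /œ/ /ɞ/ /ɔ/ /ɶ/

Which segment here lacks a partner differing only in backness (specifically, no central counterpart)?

/ɶ/

High: /y/ ~ /ʉ/ ~ /u/
High-mid: /ø/ ~ /ɵ/ ~ /o/
Low-mid: /œ/ ~ /ɞ/ ~ /ɔ/
Low: only /ɶ/ (front); no central partner.
So /ɶ/ is the unpaired segment.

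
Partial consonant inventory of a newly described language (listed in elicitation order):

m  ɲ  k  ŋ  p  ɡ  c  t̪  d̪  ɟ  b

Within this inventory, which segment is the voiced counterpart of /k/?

/k/ is a voiceless velar stop.
The voiced counterpart is a voiced velar stop — in this inventory, /ɡ/.

/ɡ/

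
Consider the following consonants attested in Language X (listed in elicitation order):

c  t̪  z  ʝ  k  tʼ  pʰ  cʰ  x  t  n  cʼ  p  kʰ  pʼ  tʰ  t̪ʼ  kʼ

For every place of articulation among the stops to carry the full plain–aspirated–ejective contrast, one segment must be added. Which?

place of articulation  plain     aspirated  ejective
bilabial          p         pʰ        pʼ      
dental            t̪        —         t̪ʼ     
alveolar          t         tʰ        tʼ      
palatal           c         cʰ        cʼ      
velar             k         kʰ        kʼ      
The dental row has no aspirated member, so the gap is the aspirated dental stop /t̪ʰ/.

/t̪ʰ/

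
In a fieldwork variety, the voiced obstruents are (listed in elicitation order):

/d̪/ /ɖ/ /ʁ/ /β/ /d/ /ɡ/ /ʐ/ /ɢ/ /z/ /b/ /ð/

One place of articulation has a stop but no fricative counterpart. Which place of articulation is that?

velar

Stop: /b/ (bilabial), /d̪/ (dental), /d/ (alveolar), /ɖ/ (retroflex), /ɡ/ (velar), /ɢ/ (uvular).
Fricative: /β/ (bilabial), /ð/ (dental), /z/ (alveolar), /ʐ/ (retroflex), /ʁ/ (uvular).
Every place of articulation has a fricative member except velar, where /ɣ/ would be expected.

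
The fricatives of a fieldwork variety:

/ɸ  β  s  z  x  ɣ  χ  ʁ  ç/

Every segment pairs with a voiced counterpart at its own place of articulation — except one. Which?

/ç/

Bilabial: /ɸ/ ~ /β/
Alveolar: /s/ ~ /z/
Velar: /x/ ~ /ɣ/
Uvular: /χ/ ~ /ʁ/
Palatal: only /ç/ (voiceless); no voiced partner.
So /ç/ is the unpaired segment.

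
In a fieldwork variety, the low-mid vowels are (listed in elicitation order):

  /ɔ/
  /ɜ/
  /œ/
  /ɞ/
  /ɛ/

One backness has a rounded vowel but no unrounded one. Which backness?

backness          unrounded  rounded 
front             ɛ         œ       
central           ɜ         ɞ       
back              —         ɔ       
Every backness has an unrounded member except back, where /ʌ/ would be expected.

back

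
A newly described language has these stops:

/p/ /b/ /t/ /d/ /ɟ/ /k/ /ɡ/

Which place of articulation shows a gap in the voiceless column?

palatal

place of articulation  voiceless  voiced  
bilabial          p         b       
alveolar          t         d       
palatal           —         ɟ       
velar             k         ɡ       
Every place of articulation has a voiceless member except palatal, where /c/ would be expected.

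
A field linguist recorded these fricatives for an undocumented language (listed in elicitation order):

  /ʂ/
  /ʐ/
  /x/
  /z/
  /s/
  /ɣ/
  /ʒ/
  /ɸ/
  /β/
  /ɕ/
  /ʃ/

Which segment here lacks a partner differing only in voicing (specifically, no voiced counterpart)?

Bilabial: /ɸ/ ~ /β/
Alveolar: /s/ ~ /z/
Postalveolar: /ʃ/ ~ /ʒ/
Retroflex: /ʂ/ ~ /ʐ/
Velar: /x/ ~ /ɣ/
Alveolo-palatal: only /ɕ/ (voiceless); no voiced partner.
So /ɕ/ is the unpaired segment.

/ɕ/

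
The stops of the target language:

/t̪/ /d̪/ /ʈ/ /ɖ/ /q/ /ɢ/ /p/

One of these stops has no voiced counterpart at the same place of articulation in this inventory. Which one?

Dental: /t̪/ ~ /d̪/
Retroflex: /ʈ/ ~ /ɖ/
Uvular: /q/ ~ /ɢ/
Bilabial: only /p/ (voiceless); no voiced partner.
So /p/ is the unpaired segment.

/p/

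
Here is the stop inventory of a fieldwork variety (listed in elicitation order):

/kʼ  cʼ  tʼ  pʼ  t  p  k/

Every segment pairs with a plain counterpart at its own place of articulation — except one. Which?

Bilabial: /p/ ~ /pʼ/
Alveolar: /t/ ~ /tʼ/
Velar: /k/ ~ /kʼ/
Palatal: only /cʼ/ (ejective); no plain partner.
So /cʼ/ is the unpaired segment.

/cʼ/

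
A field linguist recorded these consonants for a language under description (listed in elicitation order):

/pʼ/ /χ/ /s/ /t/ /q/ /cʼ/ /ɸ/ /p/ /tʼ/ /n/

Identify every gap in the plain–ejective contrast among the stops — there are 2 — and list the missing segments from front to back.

/c/, /qʼ/

place of articulation  plain     ejective
bilabial          p         pʼ      
alveolar          t         tʼ      
palatal           —         cʼ      
uvular            q         —       
Gaps, from front to back: palatal lacks plain (/c/); uvular lacks ejective (/qʼ/).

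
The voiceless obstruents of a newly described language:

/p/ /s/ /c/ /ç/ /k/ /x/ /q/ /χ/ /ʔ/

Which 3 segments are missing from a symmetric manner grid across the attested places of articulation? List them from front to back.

/ɸ/, /t/, /h/

place of articulation  stop      fricative
bilabial          p         —       
alveolar          —         s       
palatal           c         ç       
velar             k         x       
uvular            q         χ       
glottal           ʔ         —       
Gaps, from front to back: bilabial lacks fricative (/ɸ/); alveolar lacks stop (/t/); glottal lacks fricative (/h/).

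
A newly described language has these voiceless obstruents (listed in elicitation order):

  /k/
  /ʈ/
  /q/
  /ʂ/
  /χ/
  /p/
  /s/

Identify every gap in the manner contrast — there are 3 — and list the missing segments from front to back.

place of articulation  stop      fricative
bilabial          p         —       
alveolar          —         s       
retroflex         ʈ         ʂ       
velar             k         —       
uvular            q         χ       
Gaps, from front to back: bilabial lacks fricative (/ɸ/); alveolar lacks stop (/t/); velar lacks fricative (/x/).

/ɸ/, /t/, /x/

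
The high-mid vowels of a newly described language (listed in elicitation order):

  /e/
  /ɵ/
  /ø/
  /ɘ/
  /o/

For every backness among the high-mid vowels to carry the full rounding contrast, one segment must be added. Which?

front: unrounded /e/, rounded /ø/.
central: unrounded /ɘ/, rounded /ɵ/.
back: unrounded —, rounded /o/.
The back row has no unrounded member, so the gap is the back unrounded vowel /ɤ/.

/ɤ/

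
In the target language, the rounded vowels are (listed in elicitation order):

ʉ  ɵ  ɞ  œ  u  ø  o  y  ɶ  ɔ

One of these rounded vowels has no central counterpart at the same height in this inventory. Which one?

/ɶ/

High: /y/ ~ /ʉ/ ~ /u/
High-mid: /ø/ ~ /ɵ/ ~ /o/
Low-mid: /œ/ ~ /ɞ/ ~ /ɔ/
Low: only /ɶ/ (front); no central partner.
So /ɶ/ is the unpaired segment.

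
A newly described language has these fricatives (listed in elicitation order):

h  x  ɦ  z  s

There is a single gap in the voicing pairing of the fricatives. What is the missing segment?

alveolar: voiceless /s/, voiced /z/.
velar: voiceless /x/, voiced —.
glottal: voiceless /h/, voiced /ɦ/.
The velar row has no voiced member, so the gap is the voiced velar fricative /ɣ/.

/ɣ/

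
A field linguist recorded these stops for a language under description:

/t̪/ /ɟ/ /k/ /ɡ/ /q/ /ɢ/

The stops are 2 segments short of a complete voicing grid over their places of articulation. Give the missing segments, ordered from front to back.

place of articulation  voiceless  voiced  
dental            t̪        —       
palatal           —         ɟ       
velar             k         ɡ       
uvular            q         ɢ       
Gaps, from front to back: dental lacks voiced (/d̪/); palatal lacks voiceless (/c/).

/d̪/, /c/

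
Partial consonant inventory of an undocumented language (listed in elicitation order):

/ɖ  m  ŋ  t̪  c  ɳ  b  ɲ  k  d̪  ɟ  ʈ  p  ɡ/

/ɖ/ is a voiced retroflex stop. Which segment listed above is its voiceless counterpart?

/ʈ/

The voiceless counterpart is a voiceless retroflex stop — in this inventory, /ʈ/.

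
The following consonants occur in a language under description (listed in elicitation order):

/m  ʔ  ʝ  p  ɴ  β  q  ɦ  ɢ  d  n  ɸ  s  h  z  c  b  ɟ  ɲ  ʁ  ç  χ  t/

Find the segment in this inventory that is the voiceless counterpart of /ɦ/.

/h/

/ɦ/ is a voiced glottal fricative.
The voiceless counterpart is a voiceless glottal fricative — in this inventory, /h/.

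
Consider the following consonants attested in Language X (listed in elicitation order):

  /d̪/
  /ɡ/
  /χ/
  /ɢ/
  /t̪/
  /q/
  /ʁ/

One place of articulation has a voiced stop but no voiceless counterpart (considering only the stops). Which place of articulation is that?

place of articulation  voiceless  voiced  
dental            t̪        d̪      
velar             —         ɡ       
uvular            q         ɢ       
Every place of articulation has a voiceless member except velar, where /k/ would be expected.

velar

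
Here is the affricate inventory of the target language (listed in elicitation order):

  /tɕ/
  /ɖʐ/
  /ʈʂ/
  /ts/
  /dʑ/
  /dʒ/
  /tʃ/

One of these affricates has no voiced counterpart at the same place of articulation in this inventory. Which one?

/ts/

Postalveolar: /tʃ/ ~ /dʒ/
Retroflex: /ʈʂ/ ~ /ɖʐ/
Alveolo-palatal: /tɕ/ ~ /dʑ/
Alveolar: only /ts/ (voiceless); no voiced partner.
So /ts/ is the unpaired segment.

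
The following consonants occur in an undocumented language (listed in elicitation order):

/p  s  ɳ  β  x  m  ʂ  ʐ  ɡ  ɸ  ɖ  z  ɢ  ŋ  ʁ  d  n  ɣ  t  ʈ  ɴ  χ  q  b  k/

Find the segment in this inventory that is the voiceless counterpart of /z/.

/z/ is a voiced alveolar fricative.
The voiceless counterpart is a voiceless alveolar fricative — in this inventory, /s/.

/s/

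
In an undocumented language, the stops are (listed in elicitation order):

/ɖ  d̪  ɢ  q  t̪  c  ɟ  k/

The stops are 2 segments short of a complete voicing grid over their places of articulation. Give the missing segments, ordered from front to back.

/ʈ/, /ɡ/

dental: voiceless /t̪/, voiced /d̪/.
retroflex: voiceless —, voiced /ɖ/.
palatal: voiceless /c/, voiced /ɟ/.
velar: voiceless /k/, voiced —.
uvular: voiceless /q/, voiced /ɢ/.
Gaps, from front to back: retroflex lacks voiceless (/ʈ/); velar lacks voiced (/ɡ/).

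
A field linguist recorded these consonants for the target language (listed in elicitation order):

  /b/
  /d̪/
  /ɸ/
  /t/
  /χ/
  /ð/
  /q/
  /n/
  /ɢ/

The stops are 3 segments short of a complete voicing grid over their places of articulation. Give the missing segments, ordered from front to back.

/p/, /t̪/, /d/

place of articulation  voiceless  voiced  
bilabial          —         b       
dental            —         d̪      
alveolar          t         —       
uvular            q         ɢ       
Gaps, from front to back: bilabial lacks voiceless (/p/); dental lacks voiceless (/t̪/); alveolar lacks voiced (/d/).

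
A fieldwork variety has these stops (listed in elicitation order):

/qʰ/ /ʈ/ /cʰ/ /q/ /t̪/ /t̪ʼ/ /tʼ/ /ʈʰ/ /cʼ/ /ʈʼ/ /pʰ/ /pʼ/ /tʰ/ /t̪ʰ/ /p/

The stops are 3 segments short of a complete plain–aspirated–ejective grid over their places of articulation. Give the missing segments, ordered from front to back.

place of articulation  plain     aspirated  ejective
bilabial          p         pʰ        pʼ      
dental            t̪        t̪ʰ       t̪ʼ     
alveolar          —         tʰ        tʼ      
retroflex         ʈ         ʈʰ        ʈʼ      
palatal           —         cʰ        cʼ      
uvular            q         qʰ        —       
Gaps, from front to back: alveolar lacks plain (/t/); palatal lacks plain (/c/); uvular lacks ejective (/qʼ/).

/t/, /c/, /qʼ/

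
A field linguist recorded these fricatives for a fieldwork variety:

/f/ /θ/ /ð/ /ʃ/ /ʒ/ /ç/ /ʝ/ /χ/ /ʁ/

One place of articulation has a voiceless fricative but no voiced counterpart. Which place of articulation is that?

place of articulation  voiceless  voiced  
labiodental       f         —       
dental            θ         ð       
postalveolar      ʃ         ʒ       
palatal           ç         ʝ       
uvular            χ         ʁ       
Every place of articulation has a voiced member except labiodental, where /v/ would be expected.

labiodental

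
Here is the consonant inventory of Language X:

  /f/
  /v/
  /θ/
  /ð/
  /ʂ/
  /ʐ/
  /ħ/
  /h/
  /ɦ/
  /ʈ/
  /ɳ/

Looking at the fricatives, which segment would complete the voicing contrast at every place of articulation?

/ʕ/

place of articulation  voiceless  voiced  
labiodental       f         v       
dental            θ         ð       
retroflex         ʂ         ʐ       
pharyngeal        ħ         —       
glottal           h         ɦ       
The pharyngeal row has no voiced member, so the gap is the voiced pharyngeal fricative /ʕ/.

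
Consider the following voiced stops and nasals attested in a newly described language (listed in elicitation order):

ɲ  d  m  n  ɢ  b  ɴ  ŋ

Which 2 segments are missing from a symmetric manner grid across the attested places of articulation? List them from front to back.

Oral stop: /b/ (bilabial), /d/ (alveolar), /ɢ/ (uvular).
Nasal: /m/ (bilabial), /n/ (alveolar), /ɲ/ (palatal), /ŋ/ (velar), /ɴ/ (uvular).
Gaps, from front to back: palatal lacks oral stop (/ɟ/); velar lacks oral stop (/ɡ/).

/ɟ/, /ɡ/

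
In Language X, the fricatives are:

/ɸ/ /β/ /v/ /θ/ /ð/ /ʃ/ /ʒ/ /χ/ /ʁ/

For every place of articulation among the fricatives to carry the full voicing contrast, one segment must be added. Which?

/f/

place of articulation  voiceless  voiced  
bilabial          ɸ         β       
labiodental       —         v       
dental            θ         ð       
postalveolar      ʃ         ʒ       
uvular            χ         ʁ       
The labiodental row has no voiceless member, so the gap is the voiceless labiodental fricative /f/.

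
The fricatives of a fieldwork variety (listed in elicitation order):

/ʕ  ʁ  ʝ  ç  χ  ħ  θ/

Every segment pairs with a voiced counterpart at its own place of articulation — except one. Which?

/θ/

Palatal: /ç/ ~ /ʝ/
Uvular: /χ/ ~ /ʁ/
Pharyngeal: /ħ/ ~ /ʕ/
Dental: only /θ/ (voiceless); no voiced partner.
So /θ/ is the unpaired segment.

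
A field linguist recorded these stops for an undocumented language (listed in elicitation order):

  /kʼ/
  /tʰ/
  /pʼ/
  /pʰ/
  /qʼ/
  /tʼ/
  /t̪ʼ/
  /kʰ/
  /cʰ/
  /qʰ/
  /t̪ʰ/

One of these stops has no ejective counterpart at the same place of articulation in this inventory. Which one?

Bilabial: /pʰ/ ~ /pʼ/
Dental: /t̪ʰ/ ~ /t̪ʼ/
Alveolar: /tʰ/ ~ /tʼ/
Velar: /kʰ/ ~ /kʼ/
Uvular: /qʰ/ ~ /qʼ/
Palatal: only /cʰ/ (aspirated); no ejective partner.
So /cʰ/ is the unpaired segment.

/cʰ/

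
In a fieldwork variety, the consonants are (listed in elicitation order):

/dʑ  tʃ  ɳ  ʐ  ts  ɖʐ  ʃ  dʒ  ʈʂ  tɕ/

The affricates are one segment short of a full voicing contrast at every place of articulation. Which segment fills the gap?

Voiceless: /ts/ (alveolar), /tʃ/ (postalveolar), /ʈʂ/ (retroflex), /tɕ/ (alveolo-palatal).
Voiced: /dʒ/ (postalveolar), /ɖʐ/ (retroflex), /dʑ/ (alveolo-palatal).
The alveolar row has no voiced member, so the gap is the voiced alveolar affricate /dz/.

/dz/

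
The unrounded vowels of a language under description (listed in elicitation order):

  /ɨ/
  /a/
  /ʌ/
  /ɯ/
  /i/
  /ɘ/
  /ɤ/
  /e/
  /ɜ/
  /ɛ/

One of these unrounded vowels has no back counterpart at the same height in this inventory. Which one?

/a/

High: /i/ ~ /ɨ/ ~ /ɯ/
High-mid: /e/ ~ /ɘ/ ~ /ɤ/
Low-mid: /ɛ/ ~ /ɜ/ ~ /ʌ/
Low: only /a/ (front); no back partner.
So /a/ is the unpaired segment.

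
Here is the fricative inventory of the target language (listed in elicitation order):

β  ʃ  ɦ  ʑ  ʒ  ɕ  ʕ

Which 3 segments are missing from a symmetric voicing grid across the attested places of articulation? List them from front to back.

/ɸ/, /ħ/, /h/

place of articulation  voiceless  voiced  
bilabial          —         β       
postalveolar      ʃ         ʒ       
alveolo-palatal   ɕ         ʑ       
pharyngeal        —         ʕ       
glottal           —         ɦ       
Gaps, from front to back: bilabial lacks voiceless (/ɸ/); pharyngeal lacks voiceless (/ħ/); glottal lacks voiceless (/h/).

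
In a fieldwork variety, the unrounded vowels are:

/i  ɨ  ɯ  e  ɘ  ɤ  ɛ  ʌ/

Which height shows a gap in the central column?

Front: /i/ (high), /e/ (high-mid), /ɛ/ (low-mid).
Central: /ɨ/ (high), /ɘ/ (high-mid).
Back: /ɯ/ (high), /ɤ/ (high-mid), /ʌ/ (low-mid).
Every height has a central member except low-mid, where /ɜ/ would be expected.

low-mid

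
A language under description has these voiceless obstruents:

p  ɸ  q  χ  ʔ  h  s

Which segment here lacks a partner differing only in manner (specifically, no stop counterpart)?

Bilabial: /p/ ~ /ɸ/
Uvular: /q/ ~ /χ/
Glottal: /ʔ/ ~ /h/
Alveolar: only /s/ (fricative); no stop partner.
So /s/ is the unpaired segment.

/s/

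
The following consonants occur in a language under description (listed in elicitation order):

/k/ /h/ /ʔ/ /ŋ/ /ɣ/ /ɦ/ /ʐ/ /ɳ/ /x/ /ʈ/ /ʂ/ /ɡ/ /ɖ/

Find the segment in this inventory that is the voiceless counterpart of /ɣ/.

/x/

/ɣ/ is a voiced velar fricative.
The voiceless counterpart is a voiceless velar fricative — in this inventory, /x/.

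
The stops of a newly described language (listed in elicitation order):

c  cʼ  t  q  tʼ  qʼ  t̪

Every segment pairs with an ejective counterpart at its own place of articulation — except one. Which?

/t̪/

Alveolar: /t/ ~ /tʼ/
Palatal: /c/ ~ /cʼ/
Uvular: /q/ ~ /qʼ/
Dental: only /t̪/ (plain); no ejective partner.
So /t̪/ is the unpaired segment.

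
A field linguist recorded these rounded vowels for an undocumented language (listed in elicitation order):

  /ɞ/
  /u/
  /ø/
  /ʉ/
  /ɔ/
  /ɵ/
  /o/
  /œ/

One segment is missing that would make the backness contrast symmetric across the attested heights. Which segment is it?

/y/

Front: /ø/ (high-mid), /œ/ (low-mid).
Central: /ʉ/ (high), /ɵ/ (high-mid), /ɞ/ (low-mid).
Back: /u/ (high), /o/ (high-mid), /ɔ/ (low-mid).
The high row has no front member, so the gap is the high front rounded vowel /y/.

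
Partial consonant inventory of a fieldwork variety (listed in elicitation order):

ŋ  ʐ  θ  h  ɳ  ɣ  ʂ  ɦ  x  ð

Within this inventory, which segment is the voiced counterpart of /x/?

/ɣ/

/x/ is a voiceless velar fricative.
The voiced counterpart is a voiced velar fricative — in this inventory, /ɣ/.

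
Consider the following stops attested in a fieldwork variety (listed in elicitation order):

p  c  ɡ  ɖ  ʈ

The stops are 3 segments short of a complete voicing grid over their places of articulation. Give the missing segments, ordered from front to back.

/b/, /ɟ/, /k/

bilabial: voiceless /p/, voiced —.
retroflex: voiceless /ʈ/, voiced /ɖ/.
palatal: voiceless /c/, voiced —.
velar: voiceless —, voiced /ɡ/.
Gaps, from front to back: bilabial lacks voiced (/b/); palatal lacks voiced (/ɟ/); velar lacks voiceless (/k/).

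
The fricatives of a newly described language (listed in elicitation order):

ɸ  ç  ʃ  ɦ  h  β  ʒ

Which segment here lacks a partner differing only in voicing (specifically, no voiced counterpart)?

/ç/

Bilabial: /ɸ/ ~ /β/
Postalveolar: /ʃ/ ~ /ʒ/
Glottal: /h/ ~ /ɦ/
Palatal: only /ç/ (voiceless); no voiced partner.
So /ç/ is the unpaired segment.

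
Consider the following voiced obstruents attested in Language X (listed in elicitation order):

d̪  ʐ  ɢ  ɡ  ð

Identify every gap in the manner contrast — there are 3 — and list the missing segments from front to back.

dental: stop /d̪/, fricative /ð/.
retroflex: stop —, fricative /ʐ/.
velar: stop /ɡ/, fricative —.
uvular: stop /ɢ/, fricative —.
Gaps, from front to back: retroflex lacks stop (/ɖ/); velar lacks fricative (/ɣ/); uvular lacks fricative (/ʁ/).

/ɖ/, /ɣ/, /ʁ/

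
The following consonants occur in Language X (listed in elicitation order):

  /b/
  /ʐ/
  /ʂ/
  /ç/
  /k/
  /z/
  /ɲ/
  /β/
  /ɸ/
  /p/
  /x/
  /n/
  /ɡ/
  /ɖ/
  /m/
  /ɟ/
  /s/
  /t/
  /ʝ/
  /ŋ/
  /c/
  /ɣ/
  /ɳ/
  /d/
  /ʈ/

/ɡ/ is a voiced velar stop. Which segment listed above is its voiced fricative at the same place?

/ɣ/

The voiced fricative at the same place is a voiced velar fricative — in this inventory, /ɣ/.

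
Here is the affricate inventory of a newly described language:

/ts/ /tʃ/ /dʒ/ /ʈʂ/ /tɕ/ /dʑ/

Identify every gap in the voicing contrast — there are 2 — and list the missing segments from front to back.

Voiceless: /ts/ (alveolar), /tʃ/ (postalveolar), /ʈʂ/ (retroflex), /tɕ/ (alveolo-palatal).
Voiced: /dʒ/ (postalveolar), /dʑ/ (alveolo-palatal).
Gaps, from front to back: alveolar lacks voiced (/dz/); retroflex lacks voiced (/ɖʐ/).

/dz/, /ɖʐ/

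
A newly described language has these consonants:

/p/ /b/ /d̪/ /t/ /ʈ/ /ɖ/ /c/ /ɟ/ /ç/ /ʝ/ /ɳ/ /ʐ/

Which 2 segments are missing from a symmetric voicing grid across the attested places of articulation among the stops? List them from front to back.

/t̪/, /d/

place of articulation  voiceless  voiced  
bilabial          p         b       
dental            —         d̪      
alveolar          t         —       
retroflex         ʈ         ɖ       
palatal           c         ɟ       
Gaps, from front to back: dental lacks voiceless (/t̪/); alveolar lacks voiced (/d/).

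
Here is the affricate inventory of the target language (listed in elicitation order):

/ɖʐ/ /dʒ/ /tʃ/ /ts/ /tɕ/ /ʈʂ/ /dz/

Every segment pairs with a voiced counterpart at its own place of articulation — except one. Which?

Alveolar: /ts/ ~ /dz/
Postalveolar: /tʃ/ ~ /dʒ/
Retroflex: /ʈʂ/ ~ /ɖʐ/
Alveolo-palatal: only /tɕ/ (voiceless); no voiced partner.
So /tɕ/ is the unpaired segment.

/tɕ/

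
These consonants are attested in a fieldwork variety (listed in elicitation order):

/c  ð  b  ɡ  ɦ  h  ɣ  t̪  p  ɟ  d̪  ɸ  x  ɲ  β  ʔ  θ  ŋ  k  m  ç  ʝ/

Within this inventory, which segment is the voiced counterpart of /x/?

/x/ is a voiceless velar fricative.
The voiced counterpart is a voiced velar fricative — in this inventory, /ɣ/.

/ɣ/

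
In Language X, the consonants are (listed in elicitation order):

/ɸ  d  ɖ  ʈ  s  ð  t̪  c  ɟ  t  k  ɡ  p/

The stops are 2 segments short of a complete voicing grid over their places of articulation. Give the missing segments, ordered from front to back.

/b/, /d̪/

bilabial: voiceless /p/, voiced —.
dental: voiceless /t̪/, voiced —.
alveolar: voiceless /t/, voiced /d/.
retroflex: voiceless /ʈ/, voiced /ɖ/.
palatal: voiceless /c/, voiced /ɟ/.
velar: voiceless /k/, voiced /ɡ/.
Gaps, from front to back: bilabial lacks voiced (/b/); dental lacks voiced (/d̪/).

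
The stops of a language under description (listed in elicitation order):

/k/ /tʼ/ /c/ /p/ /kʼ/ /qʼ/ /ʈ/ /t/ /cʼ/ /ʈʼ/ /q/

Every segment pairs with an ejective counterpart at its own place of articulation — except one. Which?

Alveolar: /t/ ~ /tʼ/
Retroflex: /ʈ/ ~ /ʈʼ/
Palatal: /c/ ~ /cʼ/
Velar: /k/ ~ /kʼ/
Uvular: /q/ ~ /qʼ/
Bilabial: only /p/ (plain); no ejective partner.
So /p/ is the unpaired segment.

/p/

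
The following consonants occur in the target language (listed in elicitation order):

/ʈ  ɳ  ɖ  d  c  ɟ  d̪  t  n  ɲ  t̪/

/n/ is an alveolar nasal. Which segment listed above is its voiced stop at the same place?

The voiced stop at the same place is a voiced alveolar stop — in this inventory, /d/.

/d/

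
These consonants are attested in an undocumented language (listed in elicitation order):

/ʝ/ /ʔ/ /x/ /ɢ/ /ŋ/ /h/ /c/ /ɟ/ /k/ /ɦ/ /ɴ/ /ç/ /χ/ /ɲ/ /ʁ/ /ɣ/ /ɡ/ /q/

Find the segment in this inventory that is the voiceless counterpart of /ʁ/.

/χ/

/ʁ/ is a voiced uvular fricative.
The voiceless counterpart is a voiceless uvular fricative — in this inventory, /χ/.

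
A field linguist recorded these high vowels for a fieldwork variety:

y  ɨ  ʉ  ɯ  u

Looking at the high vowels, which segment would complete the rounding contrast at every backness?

/i/

Unrounded: /ɨ/ (central), /ɯ/ (back).
Rounded: /y/ (front), /ʉ/ (central), /u/ (back).
The front row has no unrounded member, so the gap is the front unrounded vowel /i/.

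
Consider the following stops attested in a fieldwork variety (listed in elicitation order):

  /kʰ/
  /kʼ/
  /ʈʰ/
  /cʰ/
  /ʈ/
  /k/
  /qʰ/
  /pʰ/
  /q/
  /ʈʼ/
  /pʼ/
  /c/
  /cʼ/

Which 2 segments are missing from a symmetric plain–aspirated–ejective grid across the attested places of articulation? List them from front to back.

Plain: /ʈ/ (retroflex), /c/ (palatal), /k/ (velar), /q/ (uvular).
Aspirated: /pʰ/ (bilabial), /ʈʰ/ (retroflex), /cʰ/ (palatal), /kʰ/ (velar), /qʰ/ (uvular).
Ejective: /pʼ/ (bilabial), /ʈʼ/ (retroflex), /cʼ/ (palatal), /kʼ/ (velar).
Gaps, from front to back: bilabial lacks plain (/p/); uvular lacks ejective (/qʼ/).

/p/, /qʼ/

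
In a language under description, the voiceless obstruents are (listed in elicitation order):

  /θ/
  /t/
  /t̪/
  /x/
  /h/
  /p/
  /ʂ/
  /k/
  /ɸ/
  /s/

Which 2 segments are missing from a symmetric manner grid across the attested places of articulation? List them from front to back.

bilabial: stop /p/, fricative /ɸ/.
dental: stop /t̪/, fricative /θ/.
alveolar: stop /t/, fricative /s/.
retroflex: stop —, fricative /ʂ/.
velar: stop /k/, fricative /x/.
glottal: stop —, fricative /h/.
Gaps, from front to back: retroflex lacks stop (/ʈ/); glottal lacks stop (/ʔ/).

/ʈ/, /ʔ/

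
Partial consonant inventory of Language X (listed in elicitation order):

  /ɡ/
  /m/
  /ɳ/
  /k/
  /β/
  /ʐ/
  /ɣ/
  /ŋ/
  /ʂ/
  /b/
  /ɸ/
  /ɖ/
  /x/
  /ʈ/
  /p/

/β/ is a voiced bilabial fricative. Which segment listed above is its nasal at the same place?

/m/

The nasal at the same place is a bilabial nasal — in this inventory, /m/.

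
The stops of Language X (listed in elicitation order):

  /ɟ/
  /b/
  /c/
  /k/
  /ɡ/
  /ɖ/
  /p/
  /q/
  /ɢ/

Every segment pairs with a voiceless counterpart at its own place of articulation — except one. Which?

/ɖ/

Bilabial: /p/ ~ /b/
Palatal: /c/ ~ /ɟ/
Velar: /k/ ~ /ɡ/
Uvular: /q/ ~ /ɢ/
Retroflex: only /ɖ/ (voiced); no voiceless partner.
So /ɖ/ is the unpaired segment.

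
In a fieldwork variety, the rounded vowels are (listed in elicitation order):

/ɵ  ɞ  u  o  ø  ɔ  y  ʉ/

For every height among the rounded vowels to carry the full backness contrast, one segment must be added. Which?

Front: /y/ (high), /ø/ (high-mid).
Central: /ʉ/ (high), /ɵ/ (high-mid), /ɞ/ (low-mid).
Back: /u/ (high), /o/ (high-mid), /ɔ/ (low-mid).
The low-mid row has no front member, so the gap is the low-mid front rounded vowel /œ/.

/œ/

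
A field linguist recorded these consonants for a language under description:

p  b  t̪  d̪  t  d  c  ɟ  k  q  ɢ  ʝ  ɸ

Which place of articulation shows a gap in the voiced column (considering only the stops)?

Voiceless: /p/ (bilabial), /t̪/ (dental), /t/ (alveolar), /c/ (palatal), /k/ (velar), /q/ (uvular).
Voiced: /b/ (bilabial), /d̪/ (dental), /d/ (alveolar), /ɟ/ (palatal), /ɢ/ (uvular).
Every place of articulation has a voiced member except velar, where /ɡ/ would be expected.

velar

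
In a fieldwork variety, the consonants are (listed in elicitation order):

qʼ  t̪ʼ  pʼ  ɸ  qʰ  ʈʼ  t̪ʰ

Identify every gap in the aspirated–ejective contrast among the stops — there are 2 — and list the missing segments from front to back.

/pʰ/, /ʈʰ/

place of articulation  aspirated  ejective
bilabial          —         pʼ      
dental            t̪ʰ       t̪ʼ     
retroflex         —         ʈʼ      
uvular            qʰ        qʼ      
Gaps, from front to back: bilabial lacks aspirated (/pʰ/); retroflex lacks aspirated (/ʈʰ/).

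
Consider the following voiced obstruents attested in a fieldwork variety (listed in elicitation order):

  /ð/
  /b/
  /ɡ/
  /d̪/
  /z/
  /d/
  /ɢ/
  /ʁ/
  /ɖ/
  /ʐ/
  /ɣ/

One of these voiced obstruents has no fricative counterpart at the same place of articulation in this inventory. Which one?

/b/

Dental: /d̪/ ~ /ð/
Alveolar: /d/ ~ /z/
Retroflex: /ɖ/ ~ /ʐ/
Velar: /ɡ/ ~ /ɣ/
Uvular: /ɢ/ ~ /ʁ/
Bilabial: only /b/ (stop); no fricative partner.
So /b/ is the unpaired segment.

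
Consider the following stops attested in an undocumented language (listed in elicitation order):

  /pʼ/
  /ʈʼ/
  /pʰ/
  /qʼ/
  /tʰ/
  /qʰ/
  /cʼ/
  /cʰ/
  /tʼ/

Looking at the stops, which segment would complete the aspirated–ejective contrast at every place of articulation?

/ʈʰ/

Aspirated: /pʰ/ (bilabial), /tʰ/ (alveolar), /cʰ/ (palatal), /qʰ/ (uvular).
Ejective: /pʼ/ (bilabial), /tʼ/ (alveolar), /ʈʼ/ (retroflex), /cʼ/ (palatal), /qʼ/ (uvular).
The retroflex row has no aspirated member, so the gap is the aspirated retroflex stop /ʈʰ/.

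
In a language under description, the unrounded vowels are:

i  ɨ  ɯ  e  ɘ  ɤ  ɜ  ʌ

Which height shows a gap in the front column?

low-mid

height            front     central   back    
high              i         ɨ         ɯ       
high-mid          e         ɘ         ɤ       
low-mid           —         ɜ         ʌ       
Every height has a front member except low-mid, where /ɛ/ would be expected.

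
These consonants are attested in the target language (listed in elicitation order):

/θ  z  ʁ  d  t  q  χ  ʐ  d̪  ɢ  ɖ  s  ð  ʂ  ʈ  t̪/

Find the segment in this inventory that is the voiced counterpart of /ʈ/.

/ɖ/

/ʈ/ is a voiceless retroflex stop.
The voiced counterpart is a voiced retroflex stop — in this inventory, /ɖ/.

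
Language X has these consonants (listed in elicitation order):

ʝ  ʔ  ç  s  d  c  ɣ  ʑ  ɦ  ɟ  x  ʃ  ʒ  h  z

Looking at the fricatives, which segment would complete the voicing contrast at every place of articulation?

/ɕ/

place of articulation  voiceless  voiced  
alveolar          s         z       
postalveolar      ʃ         ʒ       
alveolo-palatal   —         ʑ       
palatal           ç         ʝ       
velar             x         ɣ       
glottal           h         ɦ       
The alveolo-palatal row has no voiceless member, so the gap is the voiceless alveolo-palatal fricative /ɕ/.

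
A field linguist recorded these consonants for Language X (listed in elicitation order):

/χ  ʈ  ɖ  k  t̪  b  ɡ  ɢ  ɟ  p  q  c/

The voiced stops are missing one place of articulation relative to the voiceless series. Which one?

place of articulation  voiceless  voiced  
bilabial          p         b       
dental            t̪        —       
retroflex         ʈ         ɖ       
palatal           c         ɟ       
velar             k         ɡ       
uvular            q         ɢ       
Every place of articulation has a voiced member except dental, where /d̪/ would be expected.

dental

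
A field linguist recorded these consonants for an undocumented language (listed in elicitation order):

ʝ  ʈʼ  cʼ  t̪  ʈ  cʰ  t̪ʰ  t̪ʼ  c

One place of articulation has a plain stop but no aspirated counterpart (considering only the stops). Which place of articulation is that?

place of articulation  plain     aspirated  ejective
dental            t̪        t̪ʰ       t̪ʼ     
retroflex         ʈ         —         ʈʼ      
palatal           c         cʰ        cʼ      
Every place of articulation has an aspirated member except retroflex, where /ʈʰ/ would be expected.

retroflex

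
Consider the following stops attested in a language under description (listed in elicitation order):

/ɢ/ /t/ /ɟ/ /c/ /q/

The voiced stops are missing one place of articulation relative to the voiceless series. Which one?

alveolar

place of articulation  voiceless  voiced  
alveolar          t         —       
palatal           c         ɟ       
uvular            q         ɢ       
Every place of articulation has a voiced member except alveolar, where /d/ would be expected.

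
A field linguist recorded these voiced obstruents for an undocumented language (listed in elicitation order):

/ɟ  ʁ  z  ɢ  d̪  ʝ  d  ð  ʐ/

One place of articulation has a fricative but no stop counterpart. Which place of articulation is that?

place of articulation  stop      fricative
dental            d̪        ð       
alveolar          d         z       
retroflex         —         ʐ       
palatal           ɟ         ʝ       
uvular            ɢ         ʁ       
Every place of articulation has a stop member except retroflex, where /ɖ/ would be expected.

retroflex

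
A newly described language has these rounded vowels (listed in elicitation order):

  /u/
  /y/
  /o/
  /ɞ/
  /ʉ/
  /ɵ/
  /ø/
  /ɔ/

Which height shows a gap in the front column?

height            front     central   back    
high              y         ʉ         u       
high-mid          ø         ɵ         o       
low-mid           —         ɞ         ɔ       
Every height has a front member except low-mid, where /œ/ would be expected.

low-mid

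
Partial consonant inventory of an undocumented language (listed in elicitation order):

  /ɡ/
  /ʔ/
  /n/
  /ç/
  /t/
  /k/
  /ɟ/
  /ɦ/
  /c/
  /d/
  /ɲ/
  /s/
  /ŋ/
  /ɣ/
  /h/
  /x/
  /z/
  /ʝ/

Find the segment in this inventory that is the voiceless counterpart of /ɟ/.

/c/

/ɟ/ is a voiced palatal stop.
The voiceless counterpart is a voiceless palatal stop — in this inventory, /c/.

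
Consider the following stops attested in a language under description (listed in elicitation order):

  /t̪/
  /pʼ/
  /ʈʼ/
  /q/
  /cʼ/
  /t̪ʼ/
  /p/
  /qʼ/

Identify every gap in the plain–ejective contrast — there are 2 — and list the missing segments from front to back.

/ʈ/, /c/

Plain: /p/ (bilabial), /t̪/ (dental), /q/ (uvular).
Ejective: /pʼ/ (bilabial), /t̪ʼ/ (dental), /ʈʼ/ (retroflex), /cʼ/ (palatal), /qʼ/ (uvular).
Gaps, from front to back: retroflex lacks plain (/ʈ/); palatal lacks plain (/c/).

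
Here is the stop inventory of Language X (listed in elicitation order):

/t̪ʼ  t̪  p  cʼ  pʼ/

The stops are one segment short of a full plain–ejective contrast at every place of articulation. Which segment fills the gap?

/c/

bilabial: plain /p/, ejective /pʼ/.
dental: plain /t̪/, ejective /t̪ʼ/.
palatal: plain —, ejective /cʼ/.
The palatal row has no plain member, so the gap is the plain palatal stop /c/.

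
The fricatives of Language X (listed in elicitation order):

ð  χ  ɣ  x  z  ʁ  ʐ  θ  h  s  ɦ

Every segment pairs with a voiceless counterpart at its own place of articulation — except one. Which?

/ʐ/

Dental: /θ/ ~ /ð/
Alveolar: /s/ ~ /z/
Velar: /x/ ~ /ɣ/
Uvular: /χ/ ~ /ʁ/
Glottal: /h/ ~ /ɦ/
Retroflex: only /ʐ/ (voiced); no voiceless partner.
So /ʐ/ is the unpaired segment.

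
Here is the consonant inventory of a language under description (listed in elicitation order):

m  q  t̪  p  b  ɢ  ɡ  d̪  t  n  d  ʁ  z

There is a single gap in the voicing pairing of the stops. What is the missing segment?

bilabial: voiceless /p/, voiced /b/.
dental: voiceless /t̪/, voiced /d̪/.
alveolar: voiceless /t/, voiced /d/.
velar: voiceless —, voiced /ɡ/.
uvular: voiceless /q/, voiced /ɢ/.
The velar row has no voiceless member, so the gap is the voiceless velar stop /k/.

/k/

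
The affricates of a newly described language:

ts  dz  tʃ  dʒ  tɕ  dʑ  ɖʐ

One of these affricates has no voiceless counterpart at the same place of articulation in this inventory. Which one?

/ɖʐ/

Alveolar: /ts/ ~ /dz/
Postalveolar: /tʃ/ ~ /dʒ/
Alveolo-palatal: /tɕ/ ~ /dʑ/
Retroflex: only /ɖʐ/ (voiced); no voiceless partner.
So /ɖʐ/ is the unpaired segment.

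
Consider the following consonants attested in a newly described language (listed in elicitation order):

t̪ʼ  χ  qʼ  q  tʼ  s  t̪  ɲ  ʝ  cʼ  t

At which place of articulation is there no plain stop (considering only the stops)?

place of articulation  plain     ejective
dental            t̪        t̪ʼ     
alveolar          t         tʼ      
palatal           —         cʼ      
uvular            q         qʼ      
Every place of articulation has a plain member except palatal, where /c/ would be expected.

palatal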